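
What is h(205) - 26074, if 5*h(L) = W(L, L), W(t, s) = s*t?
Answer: -17669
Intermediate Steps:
h(L) = L²/5 (h(L) = (L*L)/5 = L²/5)
h(205) - 26074 = (⅕)*205² - 26074 = (⅕)*42025 - 26074 = 8405 - 26074 = -17669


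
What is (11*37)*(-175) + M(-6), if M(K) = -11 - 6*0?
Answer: -71236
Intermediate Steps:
M(K) = -11 (M(K) = -11 - 1*0 = -11 + 0 = -11)
(11*37)*(-175) + M(-6) = (11*37)*(-175) - 11 = 407*(-175) - 11 = -71225 - 11 = -71236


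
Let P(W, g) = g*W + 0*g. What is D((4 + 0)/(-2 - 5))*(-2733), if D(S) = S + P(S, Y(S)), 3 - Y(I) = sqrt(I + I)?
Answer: 43728/7 - 21864*I*sqrt(14)/49 ≈ 6246.9 - 1669.5*I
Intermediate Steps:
Y(I) = 3 - sqrt(2)*sqrt(I) (Y(I) = 3 - sqrt(I + I) = 3 - sqrt(2*I) = 3 - sqrt(2)*sqrt(I))
P(W, g) = W*g (P(W, g) = W*g + 0 = W*g)
D(S) = S + S*(3 - sqrt(2)*sqrt(S))
D((4 + 0)/(-2 - 5))*(-2733) = (((4 + 0)/(-2 - 5))*(4 - sqrt(2)*sqrt((4 + 0)/(-2 - 5))))*(-2733) = ((4/(-7))*(4 - sqrt(2)*sqrt(4/(-7))))*(-2733) = ((4*(-1/7))*(4 - sqrt(2)*sqrt(4*(-1/7))))*(-2733) = -4*(4 - sqrt(2)*sqrt(-4/7))/7*(-2733) = -4*(4 - sqrt(2)*2*I*sqrt(7)/7)/7*(-2733) = -4*(4 - 2*I*sqrt(14)/7)/7*(-2733) = (-16/7 + 8*I*sqrt(14)/49)*(-2733) = 43728/7 - 21864*I*sqrt(14)/49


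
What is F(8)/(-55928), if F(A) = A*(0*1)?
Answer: 0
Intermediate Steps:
F(A) = 0 (F(A) = A*0 = 0)
F(8)/(-55928) = 0/(-55928) = 0*(-1/55928) = 0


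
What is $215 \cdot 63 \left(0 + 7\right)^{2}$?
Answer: $663705$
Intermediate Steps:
$215 \cdot 63 \left(0 + 7\right)^{2} = 13545 \cdot 7^{2} = 13545 \cdot 49 = 663705$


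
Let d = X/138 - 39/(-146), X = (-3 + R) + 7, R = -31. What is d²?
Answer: 14400/2819041 ≈ 0.0051081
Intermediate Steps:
X = -27 (X = (-3 - 31) + 7 = -34 + 7 = -27)
d = 120/1679 (d = -27/138 - 39/(-146) = -27*1/138 - 39*(-1/146) = -9/46 + 39/146 = 120/1679 ≈ 0.071471)
d² = (120/1679)² = 14400/2819041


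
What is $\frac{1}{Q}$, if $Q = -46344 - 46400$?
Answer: $- \frac{1}{92744} \approx -1.0782 \cdot 10^{-5}$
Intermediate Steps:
$Q = -92744$
$\frac{1}{Q} = \frac{1}{-92744} = - \frac{1}{92744}$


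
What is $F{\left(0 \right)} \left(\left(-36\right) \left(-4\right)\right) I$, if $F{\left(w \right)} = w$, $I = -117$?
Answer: $0$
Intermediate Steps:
$F{\left(0 \right)} \left(\left(-36\right) \left(-4\right)\right) I = 0 \left(\left(-36\right) \left(-4\right)\right) \left(-117\right) = 0 \cdot 144 \left(-117\right) = 0 \left(-117\right) = 0$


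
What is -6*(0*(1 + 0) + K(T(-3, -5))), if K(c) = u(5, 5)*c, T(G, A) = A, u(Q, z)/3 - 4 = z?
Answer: 810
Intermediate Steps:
u(Q, z) = 12 + 3*z
K(c) = 27*c (K(c) = (12 + 3*5)*c = (12 + 15)*c = 27*c)
-6*(0*(1 + 0) + K(T(-3, -5))) = -6*(0*(1 + 0) + 27*(-5)) = -6*(0*1 - 135) = -6*(0 - 135) = -6*(-135) = 810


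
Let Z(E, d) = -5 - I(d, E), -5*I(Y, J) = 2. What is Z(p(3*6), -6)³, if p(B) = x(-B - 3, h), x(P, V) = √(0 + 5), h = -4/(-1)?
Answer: -12167/125 ≈ -97.336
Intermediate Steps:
I(Y, J) = -⅖ (I(Y, J) = -⅕*2 = -⅖)
h = 4 (h = -4*(-1) = 4)
x(P, V) = √5
p(B) = √5
Z(E, d) = -23/5 (Z(E, d) = -5 - 1*(-⅖) = -5 + ⅖ = -23/5)
Z(p(3*6), -6)³ = (-23/5)³ = -12167/125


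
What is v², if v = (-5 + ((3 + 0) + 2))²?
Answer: 0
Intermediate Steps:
v = 0 (v = (-5 + (3 + 2))² = (-5 + 5)² = 0² = 0)
v² = 0² = 0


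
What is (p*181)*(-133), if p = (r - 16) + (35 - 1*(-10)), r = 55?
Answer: -2022132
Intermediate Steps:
p = 84 (p = (55 - 16) + (35 - 1*(-10)) = 39 + (35 + 10) = 39 + 45 = 84)
(p*181)*(-133) = (84*181)*(-133) = 15204*(-133) = -2022132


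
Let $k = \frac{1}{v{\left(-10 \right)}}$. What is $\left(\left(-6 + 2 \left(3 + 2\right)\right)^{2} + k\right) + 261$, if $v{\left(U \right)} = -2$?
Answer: $\frac{553}{2} \approx 276.5$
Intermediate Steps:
$k = - \frac{1}{2}$ ($k = \frac{1}{-2} = - \frac{1}{2} \approx -0.5$)
$\left(\left(-6 + 2 \left(3 + 2\right)\right)^{2} + k\right) + 261 = \left(\left(-6 + 2 \left(3 + 2\right)\right)^{2} - \frac{1}{2}\right) + 261 = \left(\left(-6 + 2 \cdot 5\right)^{2} - \frac{1}{2}\right) + 261 = \left(\left(-6 + 10\right)^{2} - \frac{1}{2}\right) + 261 = \left(4^{2} - \frac{1}{2}\right) + 261 = \left(16 - \frac{1}{2}\right) + 261 = \frac{31}{2} + 261 = \frac{553}{2}$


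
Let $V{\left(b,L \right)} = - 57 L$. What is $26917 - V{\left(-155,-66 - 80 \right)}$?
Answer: $18595$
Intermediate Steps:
$26917 - V{\left(-155,-66 - 80 \right)} = 26917 - - 57 \left(-66 - 80\right) = 26917 - \left(-57\right) \left(-146\right) = 26917 - 8322 = 18595$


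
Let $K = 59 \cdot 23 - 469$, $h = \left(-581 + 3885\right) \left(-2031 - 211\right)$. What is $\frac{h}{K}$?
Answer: $- \frac{925946}{111} \approx -8341.9$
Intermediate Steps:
$h = -7407568$ ($h = 3304 \left(-2242\right) = -7407568$)
$K = 888$ ($K = 1357 - 469 = 888$)
$\frac{h}{K} = - \frac{7407568}{888} = \left(-7407568\right) \frac{1}{888} = - \frac{925946}{111}$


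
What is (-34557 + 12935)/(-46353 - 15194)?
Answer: 21622/61547 ≈ 0.35131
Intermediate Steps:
(-34557 + 12935)/(-46353 - 15194) = -21622/(-61547) = -21622*(-1/61547) = 21622/61547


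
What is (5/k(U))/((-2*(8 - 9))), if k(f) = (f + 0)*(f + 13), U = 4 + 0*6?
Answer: 5/136 ≈ 0.036765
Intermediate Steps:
U = 4 (U = 4 + 0 = 4)
k(f) = f*(13 + f)
(5/k(U))/((-2*(8 - 9))) = (5/((4*(13 + 4))))/((-2*(8 - 9))) = (5/((4*17)))/((-2*(-1))) = (5/68)/2 = (5*(1/68))/2 = (1/2)*(5/68) = 5/136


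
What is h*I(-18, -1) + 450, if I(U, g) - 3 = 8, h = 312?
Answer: 3882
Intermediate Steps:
I(U, g) = 11 (I(U, g) = 3 + 8 = 11)
h*I(-18, -1) + 450 = 312*11 + 450 = 3432 + 450 = 3882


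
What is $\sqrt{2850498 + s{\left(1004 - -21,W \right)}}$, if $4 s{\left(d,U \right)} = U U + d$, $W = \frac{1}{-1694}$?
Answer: $\frac{\sqrt{32722508091813}}{3388} \approx 1688.4$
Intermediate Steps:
$W = - \frac{1}{1694} \approx -0.00059032$
$s{\left(d,U \right)} = \frac{d}{4} + \frac{U^{2}}{4}$ ($s{\left(d,U \right)} = \frac{U U + d}{4} = \frac{U^{2} + d}{4} = \frac{d + U^{2}}{4} = \frac{d}{4} + \frac{U^{2}}{4}$)
$\sqrt{2850498 + s{\left(1004 - -21,W \right)}} = \sqrt{2850498 + \left(\frac{1004 - -21}{4} + \frac{\left(- \frac{1}{1694}\right)^{2}}{4}\right)} = \sqrt{2850498 + \left(\frac{1004 + 21}{4} + \frac{1}{4} \cdot \frac{1}{2869636}\right)} = \sqrt{2850498 + \left(\frac{1}{4} \cdot 1025 + \frac{1}{11478544}\right)} = \sqrt{2850498 + \left(\frac{1025}{4} + \frac{1}{11478544}\right)} = \sqrt{2850498 + \frac{2941376901}{11478544}} = \sqrt{\frac{32722508091813}{11478544}} = \frac{\sqrt{32722508091813}}{3388}$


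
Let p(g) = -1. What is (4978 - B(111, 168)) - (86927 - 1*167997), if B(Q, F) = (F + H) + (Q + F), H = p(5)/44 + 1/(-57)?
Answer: 214687409/2508 ≈ 85601.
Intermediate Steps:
H = -101/2508 (H = -1/44 + 1/(-57) = -1*1/44 + 1*(-1/57) = -1/44 - 1/57 = -101/2508 ≈ -0.040271)
B(Q, F) = -101/2508 + Q + 2*F (B(Q, F) = (F - 101/2508) + (Q + F) = (-101/2508 + F) + (F + Q) = -101/2508 + Q + 2*F)
(4978 - B(111, 168)) - (86927 - 1*167997) = (4978 - (-101/2508 + 111 + 2*168)) - (86927 - 1*167997) = (4978 - (-101/2508 + 111 + 336)) - (86927 - 167997) = (4978 - 1*1120975/2508) - 1*(-81070) = (4978 - 1120975/2508) + 81070 = 11363849/2508 + 81070 = 214687409/2508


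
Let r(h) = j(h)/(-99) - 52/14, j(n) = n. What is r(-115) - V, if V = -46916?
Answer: 32511019/693 ≈ 46913.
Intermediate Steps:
r(h) = -26/7 - h/99 (r(h) = h/(-99) - 52/14 = h*(-1/99) - 52*1/14 = -h/99 - 26/7 = -26/7 - h/99)
r(-115) - V = (-26/7 - 1/99*(-115)) - 1*(-46916) = (-26/7 + 115/99) + 46916 = -1769/693 + 46916 = 32511019/693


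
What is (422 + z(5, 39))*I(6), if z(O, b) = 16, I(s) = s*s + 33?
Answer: 30222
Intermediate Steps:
I(s) = 33 + s² (I(s) = s² + 33 = 33 + s²)
(422 + z(5, 39))*I(6) = (422 + 16)*(33 + 6²) = 438*(33 + 36) = 438*69 = 30222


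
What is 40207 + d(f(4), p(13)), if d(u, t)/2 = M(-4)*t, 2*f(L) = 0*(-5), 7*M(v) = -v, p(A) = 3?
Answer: 281473/7 ≈ 40210.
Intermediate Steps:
M(v) = -v/7 (M(v) = (-v)/7 = -v/7)
f(L) = 0 (f(L) = (0*(-5))/2 = (1/2)*0 = 0)
d(u, t) = 8*t/7 (d(u, t) = 2*((-1/7*(-4))*t) = 2*(4*t/7) = 8*t/7)
40207 + d(f(4), p(13)) = 40207 + (8/7)*3 = 40207 + 24/7 = 281473/7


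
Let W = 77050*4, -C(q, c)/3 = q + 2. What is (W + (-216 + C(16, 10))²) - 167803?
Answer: 213297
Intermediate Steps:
C(q, c) = -6 - 3*q (C(q, c) = -3*(q + 2) = -3*(2 + q) = -6 - 3*q)
W = 308200
(W + (-216 + C(16, 10))²) - 167803 = (308200 + (-216 + (-6 - 3*16))²) - 167803 = (308200 + (-216 + (-6 - 48))²) - 167803 = (308200 + (-216 - 54)²) - 167803 = (308200 + (-270)²) - 167803 = (308200 + 72900) - 167803 = 381100 - 167803 = 213297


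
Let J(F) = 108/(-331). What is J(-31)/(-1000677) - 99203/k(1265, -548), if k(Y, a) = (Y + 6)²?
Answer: -10952749545011/178357656775789 ≈ -0.061409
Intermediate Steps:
J(F) = -108/331 (J(F) = 108*(-1/331) = -108/331)
k(Y, a) = (6 + Y)²
J(-31)/(-1000677) - 99203/k(1265, -548) = -108/331/(-1000677) - 99203/(6 + 1265)² = -108/331*(-1/1000677) - 99203/(1271²) = 36/110408029 - 99203/1615441 = -10952749545011/178357656775789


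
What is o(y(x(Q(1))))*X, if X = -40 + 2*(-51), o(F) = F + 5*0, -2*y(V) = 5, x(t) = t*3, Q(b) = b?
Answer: 355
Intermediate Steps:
x(t) = 3*t
y(V) = -5/2 (y(V) = -½*5 = -5/2)
o(F) = F (o(F) = F + 0 = F)
X = -142 (X = -40 - 102 = -142)
o(y(x(Q(1))))*X = -5/2*(-142) = 355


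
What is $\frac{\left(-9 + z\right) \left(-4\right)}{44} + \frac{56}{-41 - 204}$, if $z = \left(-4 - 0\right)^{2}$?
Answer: $- \frac{333}{385} \approx -0.86493$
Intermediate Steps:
$z = 16$ ($z = \left(-4 + 0\right)^{2} = \left(-4\right)^{2} = 16$)
$\frac{\left(-9 + z\right) \left(-4\right)}{44} + \frac{56}{-41 - 204} = \frac{\left(-9 + 16\right) \left(-4\right)}{44} + \frac{56}{-41 - 204} = 7 \left(-4\right) \frac{1}{44} + \frac{56}{-245} = \left(-28\right) \frac{1}{44} + 56 \left(- \frac{1}{245}\right) = - \frac{7}{11} - \frac{8}{35} = - \frac{333}{385}$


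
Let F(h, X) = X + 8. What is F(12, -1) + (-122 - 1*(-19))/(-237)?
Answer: 1762/237 ≈ 7.4346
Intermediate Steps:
F(h, X) = 8 + X
F(12, -1) + (-122 - 1*(-19))/(-237) = (8 - 1) + (-122 - 1*(-19))/(-237) = 7 + (-122 + 19)*(-1/237) = 7 - 103*(-1/237) = 7 + 103/237 = 1762/237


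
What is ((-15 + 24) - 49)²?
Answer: 1600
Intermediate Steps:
((-15 + 24) - 49)² = (9 - 49)² = (-40)² = 1600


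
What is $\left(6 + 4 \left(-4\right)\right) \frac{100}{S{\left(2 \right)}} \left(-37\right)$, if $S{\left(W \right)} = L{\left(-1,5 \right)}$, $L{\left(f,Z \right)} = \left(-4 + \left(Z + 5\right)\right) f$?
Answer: $- \frac{18500}{3} \approx -6166.7$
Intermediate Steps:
$L{\left(f,Z \right)} = f \left(1 + Z\right)$ ($L{\left(f,Z \right)} = \left(-4 + \left(5 + Z\right)\right) f = \left(1 + Z\right) f = f \left(1 + Z\right)$)
$S{\left(W \right)} = -6$ ($S{\left(W \right)} = - (1 + 5) = \left(-1\right) 6 = -6$)
$\left(6 + 4 \left(-4\right)\right) \frac{100}{S{\left(2 \right)}} \left(-37\right) = \left(6 + 4 \left(-4\right)\right) \frac{100}{-6} \left(-37\right) = \left(6 - 16\right) 100 \left(- \frac{1}{6}\right) \left(-37\right) = \left(-10\right) \left(- \frac{50}{3}\right) \left(-37\right) = \frac{500}{3} \left(-37\right) = - \frac{18500}{3}$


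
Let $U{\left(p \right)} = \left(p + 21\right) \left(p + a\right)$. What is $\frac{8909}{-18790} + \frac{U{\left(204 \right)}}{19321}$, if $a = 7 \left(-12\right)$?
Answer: $\frac{335199211}{363041590} \approx 0.92331$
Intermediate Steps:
$a = -84$
$U{\left(p \right)} = \left(-84 + p\right) \left(21 + p\right)$ ($U{\left(p \right)} = \left(p + 21\right) \left(p - 84\right) = \left(21 + p\right) \left(-84 + p\right) = \left(-84 + p\right) \left(21 + p\right)$)
$\frac{8909}{-18790} + \frac{U{\left(204 \right)}}{19321} = \frac{8909}{-18790} + \frac{-1764 + 204^{2} - 12852}{19321} = 8909 \left(- \frac{1}{18790}\right) + \left(-1764 + 41616 - 12852\right) \frac{1}{19321} = - \frac{8909}{18790} + 27000 \cdot \frac{1}{19321} = - \frac{8909}{18790} + \frac{27000}{19321} = \frac{335199211}{363041590}$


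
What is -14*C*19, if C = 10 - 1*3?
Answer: -1862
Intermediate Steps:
C = 7 (C = 10 - 3 = 7)
-14*C*19 = -14*7*19 = -98*19 = -1862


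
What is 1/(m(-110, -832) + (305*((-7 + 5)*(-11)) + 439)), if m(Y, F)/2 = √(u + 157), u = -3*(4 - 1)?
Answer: 7149/51107609 - 4*√37/51107609 ≈ 0.00013941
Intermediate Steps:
u = -9 (u = -3*3 = -9)
m(Y, F) = 4*√37 (m(Y, F) = 2*√(-9 + 157) = 2*√148 = 2*(2*√37) = 4*√37)
1/(m(-110, -832) + (305*((-7 + 5)*(-11)) + 439)) = 1/(4*√37 + (305*((-7 + 5)*(-11)) + 439)) = 1/(4*√37 + (305*(-2*(-11)) + 439)) = 1/(4*√37 + (305*22 + 439)) = 1/(4*√37 + (6710 + 439)) = 1/(4*√37 + 7149) = 1/(7149 + 4*√37)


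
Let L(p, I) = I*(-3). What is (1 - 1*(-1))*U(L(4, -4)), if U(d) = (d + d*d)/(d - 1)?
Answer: 312/11 ≈ 28.364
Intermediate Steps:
L(p, I) = -3*I
U(d) = (d + d²)/(-1 + d)
(1 - 1*(-1))*U(L(4, -4)) = (1 - 1*(-1))*((-3*(-4))*(1 - 3*(-4))/(-1 - 3*(-4))) = (1 + 1)*(12*(1 + 12)/(-1 + 12)) = 2*(12*13/11) = 2*(12*(1/11)*13) = 2*(156/11) = 312/11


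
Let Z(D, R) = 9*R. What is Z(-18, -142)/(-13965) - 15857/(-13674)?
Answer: 79639459/63652470 ≈ 1.2512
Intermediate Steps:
Z(-18, -142)/(-13965) - 15857/(-13674) = (9*(-142))/(-13965) - 15857/(-13674) = -1278*(-1/13965) - 15857*(-1/13674) = 426/4655 + 15857/13674 = 79639459/63652470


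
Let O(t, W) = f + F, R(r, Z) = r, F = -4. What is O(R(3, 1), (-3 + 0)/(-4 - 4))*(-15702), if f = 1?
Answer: 47106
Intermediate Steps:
O(t, W) = -3 (O(t, W) = 1 - 4 = -3)
O(R(3, 1), (-3 + 0)/(-4 - 4))*(-15702) = -3*(-15702) = 47106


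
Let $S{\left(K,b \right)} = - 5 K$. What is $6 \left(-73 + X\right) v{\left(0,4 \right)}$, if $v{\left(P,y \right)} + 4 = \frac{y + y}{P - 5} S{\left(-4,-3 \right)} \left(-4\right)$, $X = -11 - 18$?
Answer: $-75888$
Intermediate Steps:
$X = -29$ ($X = -11 - 18 = -29$)
$v{\left(P,y \right)} = -4 - \frac{160 y}{-5 + P}$ ($v{\left(P,y \right)} = -4 + \frac{y + y}{P - 5} \left(\left(-5\right) \left(-4\right)\right) \left(-4\right) = -4 + \frac{2 y}{-5 + P} 20 \left(-4\right) = -4 + \frac{40 y}{-5 + P} \left(-4\right) = -4 - \frac{160 y}{-5 + P}$)
$6 \left(-73 + X\right) v{\left(0,4 \right)} = 6 \left(-73 - 29\right) \frac{4 \left(5 - 0 - 160\right)}{-5 + 0} = 6 \left(-102\right) \frac{4 \left(5 + 0 - 160\right)}{-5} = - 612 \cdot 4 \left(- \frac{1}{5}\right) \left(-155\right) = \left(-612\right) 124 = -75888$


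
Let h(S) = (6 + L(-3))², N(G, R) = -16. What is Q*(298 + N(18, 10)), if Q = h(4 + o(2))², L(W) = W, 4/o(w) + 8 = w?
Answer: 22842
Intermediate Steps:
o(w) = 4/(-8 + w)
h(S) = 9 (h(S) = (6 - 3)² = 3² = 9)
Q = 81 (Q = 9² = 81)
Q*(298 + N(18, 10)) = 81*(298 - 16) = 81*282 = 22842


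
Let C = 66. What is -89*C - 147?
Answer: -6021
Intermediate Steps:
-89*C - 147 = -89*66 - 147 = -5874 - 147 = -6021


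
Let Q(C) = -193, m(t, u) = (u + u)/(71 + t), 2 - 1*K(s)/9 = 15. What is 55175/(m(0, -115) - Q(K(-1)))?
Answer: 3917425/13473 ≈ 290.76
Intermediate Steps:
K(s) = -117 (K(s) = 18 - 9*15 = 18 - 135 = -117)
m(t, u) = 2*u/(71 + t) (m(t, u) = (2*u)/(71 + t) = 2*u/(71 + t))
55175/(m(0, -115) - Q(K(-1))) = 55175/(2*(-115)/(71 + 0) - 1*(-193)) = 55175/(2*(-115)/71 + 193) = 55175/(2*(-115)*(1/71) + 193) = 55175/(-230/71 + 193) = 55175/(13473/71) = 55175*(71/13473) = 3917425/13473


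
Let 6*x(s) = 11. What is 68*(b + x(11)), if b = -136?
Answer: -27370/3 ≈ -9123.3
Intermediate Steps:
x(s) = 11/6 (x(s) = (⅙)*11 = 11/6)
68*(b + x(11)) = 68*(-136 + 11/6) = 68*(-805/6) = -27370/3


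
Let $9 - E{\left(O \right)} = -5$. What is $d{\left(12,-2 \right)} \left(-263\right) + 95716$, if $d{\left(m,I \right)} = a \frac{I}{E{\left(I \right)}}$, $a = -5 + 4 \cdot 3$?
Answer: $95979$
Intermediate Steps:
$E{\left(O \right)} = 14$ ($E{\left(O \right)} = 9 - -5 = 9 + 5 = 14$)
$a = 7$ ($a = -5 + 12 = 7$)
$d{\left(m,I \right)} = \frac{I}{2}$ ($d{\left(m,I \right)} = 7 \frac{I}{14} = \frac{I}{2}$)
$d{\left(12,-2 \right)} \left(-263\right) + 95716 = \frac{1}{2} \left(-2\right) \left(-263\right) + 95716 = \left(-1\right) \left(-263\right) + 95716 = 263 + 95716 = 95979$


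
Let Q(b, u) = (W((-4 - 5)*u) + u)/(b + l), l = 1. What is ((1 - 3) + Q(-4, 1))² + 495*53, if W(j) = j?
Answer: 236119/9 ≈ 26235.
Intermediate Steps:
Q(b, u) = -8*u/(1 + b) (Q(b, u) = ((-4 - 5)*u + u)/(b + 1) = (-9*u + u)/(1 + b) = (-8*u)/(1 + b) = -8*u/(1 + b))
((1 - 3) + Q(-4, 1))² + 495*53 = ((1 - 3) - 8*1/(1 - 4))² + 495*53 = (-2 - 8*1/(-3))² + 26235 = (-2 - 8*1*(-⅓))² + 26235 = (-2 + 8/3)² + 26235 = (⅔)² + 26235 = 4/9 + 26235 = 236119/9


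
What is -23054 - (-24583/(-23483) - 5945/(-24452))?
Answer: -13238493119015/574206316 ≈ -23055.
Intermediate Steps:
-23054 - (-24583/(-23483) - 5945/(-24452)) = -23054 - (-24583*(-1/23483) - 5945*(-1/24452)) = -23054 - (24583/23483 + 5945/24452) = -23054 - 1*740709951/574206316 = -23054 - 740709951/574206316 = -13238493119015/574206316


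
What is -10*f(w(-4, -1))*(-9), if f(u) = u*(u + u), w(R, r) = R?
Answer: 2880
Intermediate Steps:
f(u) = 2*u² (f(u) = u*(2*u) = 2*u²)
-10*f(w(-4, -1))*(-9) = -20*(-4)²*(-9) = -20*16*(-9) = -10*32*(-9) = -320*(-9) = 2880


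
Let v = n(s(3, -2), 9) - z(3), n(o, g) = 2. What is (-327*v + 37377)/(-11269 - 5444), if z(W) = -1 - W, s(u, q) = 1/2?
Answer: -3935/1857 ≈ -2.1190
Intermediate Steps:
s(u, q) = ½
v = 6 (v = 2 - (-1 - 1*3) = 2 - (-1 - 3) = 2 - 1*(-4) = 2 + 4 = 6)
(-327*v + 37377)/(-11269 - 5444) = (-327*6 + 37377)/(-11269 - 5444) = (-1962 + 37377)/(-16713) = 35415*(-1/16713) = -3935/1857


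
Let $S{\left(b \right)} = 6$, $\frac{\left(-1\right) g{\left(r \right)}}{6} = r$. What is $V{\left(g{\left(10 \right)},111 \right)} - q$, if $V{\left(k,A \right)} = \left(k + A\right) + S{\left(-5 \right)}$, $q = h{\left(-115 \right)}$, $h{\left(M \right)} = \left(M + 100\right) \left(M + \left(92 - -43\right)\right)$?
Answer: $357$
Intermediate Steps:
$g{\left(r \right)} = - 6 r$
$h{\left(M \right)} = \left(100 + M\right) \left(135 + M\right)$ ($h{\left(M \right)} = \left(100 + M\right) \left(M + \left(92 + 43\right)\right) = \left(100 + M\right) \left(M + 135\right) = \left(100 + M\right) \left(135 + M\right)$)
$q = -300$ ($q = 13500 + \left(-115\right)^{2} + 235 \left(-115\right) = 13500 + 13225 - 27025 = -300$)
$V{\left(k,A \right)} = 6 + A + k$ ($V{\left(k,A \right)} = \left(k + A\right) + 6 = \left(A + k\right) + 6 = 6 + A + k$)
$V{\left(g{\left(10 \right)},111 \right)} - q = \left(6 + 111 - 60\right) - -300 = \left(6 + 111 - 60\right) + 300 = 57 + 300 = 357$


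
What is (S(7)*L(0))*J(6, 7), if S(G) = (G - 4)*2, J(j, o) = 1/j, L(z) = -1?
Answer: -1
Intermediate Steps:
S(G) = -8 + 2*G (S(G) = (-4 + G)*2 = -8 + 2*G)
(S(7)*L(0))*J(6, 7) = ((-8 + 2*7)*(-1))/6 = ((-8 + 14)*(-1))*(1/6) = (6*(-1))*(1/6) = -6*1/6 = -1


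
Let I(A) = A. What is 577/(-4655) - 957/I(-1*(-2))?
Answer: -4455989/9310 ≈ -478.62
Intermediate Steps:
577/(-4655) - 957/I(-1*(-2)) = 577/(-4655) - 957/((-1*(-2))) = 577*(-1/4655) - 957/2 = -577/4655 - 957*½ = -577/4655 - 957/2 = -4455989/9310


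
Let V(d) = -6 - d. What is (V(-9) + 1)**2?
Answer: 16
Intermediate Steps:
(V(-9) + 1)**2 = ((-6 - 1*(-9)) + 1)**2 = ((-6 + 9) + 1)**2 = (3 + 1)**2 = 4**2 = 16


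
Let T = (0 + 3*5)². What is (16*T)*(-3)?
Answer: -10800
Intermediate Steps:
T = 225 (T = (0 + 15)² = 15² = 225)
(16*T)*(-3) = (16*225)*(-3) = 3600*(-3) = -10800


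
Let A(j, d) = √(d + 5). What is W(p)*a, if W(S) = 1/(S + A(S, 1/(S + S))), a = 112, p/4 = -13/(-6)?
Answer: 454272/32785 - 2016*√3419/32785 ≈ 10.261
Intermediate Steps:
A(j, d) = √(5 + d)
p = 26/3 (p = 4*(-13/(-6)) = 4*(-13*(-⅙)) = 4*(13/6) = 26/3 ≈ 8.6667)
W(S) = 1/(S + √(5 + 1/(2*S))) (W(S) = 1/(S + √(5 + 1/(S + S))) = 1/(S + √(5 + 1/(2*S))))
W(p)*a = (2/(2*(26/3) + √2*√(10 + 1/(26/3))))*112 = (2/(52/3 + √2*√(10 + 3/26)))*112 = (2/(52/3 + √2*√(263/26)))*112 = (2/(52/3 + √2*(√6838/26)))*112 = (2/(52/3 + √3419/13))*112 = 224/(52/3 + √3419/13)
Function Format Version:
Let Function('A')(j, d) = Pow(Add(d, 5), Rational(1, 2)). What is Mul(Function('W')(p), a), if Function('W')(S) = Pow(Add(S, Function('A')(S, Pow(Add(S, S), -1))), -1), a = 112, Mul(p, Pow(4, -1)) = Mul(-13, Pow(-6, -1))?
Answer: Add(Rational(454272, 32785), Mul(Rational(-2016, 32785), Pow(3419, Rational(1, 2)))) ≈ 10.261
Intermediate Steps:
Function('A')(j, d) = Pow(Add(5, d), Rational(1, 2))
p = Rational(26, 3) (p = Mul(4, Mul(-13, Pow(-6, -1))) = Mul(4, Mul(-13, Rational(-1, 6))) = Mul(4, Rational(13, 6)) = Rational(26, 3) ≈ 8.6667)
Function('W')(S) = Pow(Add(S, Pow(Add(5, Mul(Rational(1, 2), Pow(S, -1))), Rational(1, 2))), -1) (Function('W')(S) = Pow(Add(S, Pow(Add(5, Pow(Add(S, S), -1)), Rational(1, 2))), -1) = Pow(Add(S, Pow(Add(5, Pow(Mul(2, S), -1)), Rational(1, 2))), -1) = Pow(Add(S, Pow(Add(5, Mul(Rational(1, 2), Pow(S, -1))), Rational(1, 2))), -1))
Mul(Function('W')(p), a) = Mul(Mul(2, Pow(Add(Mul(2, Rational(26, 3)), Mul(Pow(2, Rational(1, 2)), Pow(Add(10, Pow(Rational(26, 3), -1)), Rational(1, 2)))), -1)), 112) = Mul(Mul(2, Pow(Add(Rational(52, 3), Mul(Pow(2, Rational(1, 2)), Pow(Add(10, Rational(3, 26)), Rational(1, 2)))), -1)), 112) = Mul(Mul(2, Pow(Add(Rational(52, 3), Mul(Pow(2, Rational(1, 2)), Pow(Rational(263, 26), Rational(1, 2)))), -1)), 112) = Mul(Mul(2, Pow(Add(Rational(52, 3), Mul(Pow(2, Rational(1, 2)), Mul(Rational(1, 26), Pow(6838, Rational(1, 2))))), -1)), 112) = Mul(Mul(2, Pow(Add(Rational(52, 3), Mul(Rational(1, 13), Pow(3419, Rational(1, 2)))), -1)), 112) = Mul(224, Pow(Add(Rational(52, 3), Mul(Rational(1, 13), Pow(3419, Rational(1, 2)))), -1))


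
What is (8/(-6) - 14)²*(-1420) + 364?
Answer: -3001444/9 ≈ -3.3349e+5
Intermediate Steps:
(8/(-6) - 14)²*(-1420) + 364 = (8*(-⅙) - 14)²*(-1420) + 364 = (-4/3 - 14)²*(-1420) + 364 = (-46/3)²*(-1420) + 364 = (2116/9)*(-1420) + 364 = -3004720/9 + 364 = -3001444/9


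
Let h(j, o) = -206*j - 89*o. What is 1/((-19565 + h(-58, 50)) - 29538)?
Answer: -1/41605 ≈ -2.4036e-5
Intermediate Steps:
1/((-19565 + h(-58, 50)) - 29538) = 1/((-19565 + (-206*(-58) - 89*50)) - 29538) = 1/((-19565 + (11948 - 4450)) - 29538) = 1/((-19565 + 7498) - 29538) = 1/(-12067 - 29538) = 1/(-41605) = -1/41605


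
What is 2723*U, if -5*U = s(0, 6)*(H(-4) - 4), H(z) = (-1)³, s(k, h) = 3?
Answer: 8169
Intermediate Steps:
H(z) = -1
U = 3 (U = -3*(-1 - 4)/5 = -3*(-5)/5 = -⅕*(-15) = 3)
2723*U = 2723*3 = 8169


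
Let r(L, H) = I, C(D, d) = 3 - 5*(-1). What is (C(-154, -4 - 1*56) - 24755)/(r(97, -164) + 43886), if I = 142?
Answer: -8249/14676 ≈ -0.56207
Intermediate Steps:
C(D, d) = 8 (C(D, d) = 3 + 5 = 8)
r(L, H) = 142
(C(-154, -4 - 1*56) - 24755)/(r(97, -164) + 43886) = (8 - 24755)/(142 + 43886) = -24747/44028 = -24747*1/44028 = -8249/14676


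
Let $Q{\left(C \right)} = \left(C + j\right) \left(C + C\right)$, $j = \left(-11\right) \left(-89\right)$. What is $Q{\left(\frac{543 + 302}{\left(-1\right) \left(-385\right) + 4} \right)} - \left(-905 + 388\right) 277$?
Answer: $\frac{22315561529}{151321} \approx 1.4747 \cdot 10^{5}$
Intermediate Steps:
$j = 979$
$Q{\left(C \right)} = 2 C \left(979 + C\right)$ ($Q{\left(C \right)} = \left(C + 979\right) \left(C + C\right) = \left(979 + C\right) 2 C = 2 C \left(979 + C\right)$)
$Q{\left(\frac{543 + 302}{\left(-1\right) \left(-385\right) + 4} \right)} - \left(-905 + 388\right) 277 = 2 \frac{543 + 302}{\left(-1\right) \left(-385\right) + 4} \left(979 + \frac{543 + 302}{\left(-1\right) \left(-385\right) + 4}\right) - \left(-905 + 388\right) 277 = 2 \frac{845}{385 + 4} \left(979 + \frac{845}{385 + 4}\right) - \left(-517\right) 277 = 2 \cdot \frac{845}{389} \left(979 + \frac{845}{389}\right) - -143209 = 2 \cdot 845 \cdot \frac{1}{389} \left(979 + 845 \cdot \frac{1}{389}\right) + 143209 = 2 \cdot \frac{845}{389} \left(979 + \frac{845}{389}\right) + 143209 = 2 \cdot \frac{845}{389} \cdot \frac{381676}{389} + 143209 = \frac{645032440}{151321} + 143209 = \frac{22315561529}{151321}$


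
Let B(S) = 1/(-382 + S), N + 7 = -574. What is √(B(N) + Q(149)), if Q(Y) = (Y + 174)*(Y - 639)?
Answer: I*√16308299177/321 ≈ 397.83*I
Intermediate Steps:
N = -581 (N = -7 - 574 = -581)
Q(Y) = (-639 + Y)*(174 + Y) (Q(Y) = (174 + Y)*(-639 + Y) = (-639 + Y)*(174 + Y))
√(B(N) + Q(149)) = √(1/(-382 - 581) + (-111186 + 149² - 465*149)) = √(1/(-963) + (-111186 + 22201 - 69285)) = √(-1/963 - 158270) = √(-152414011/963) = I*√16308299177/321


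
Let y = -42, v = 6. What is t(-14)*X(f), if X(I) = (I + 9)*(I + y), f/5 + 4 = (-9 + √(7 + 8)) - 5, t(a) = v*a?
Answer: -929628 + 89460*√15 ≈ -5.8315e+5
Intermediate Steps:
t(a) = 6*a
f = -90 + 5*√15 (f = -20 + 5*((-9 + √(7 + 8)) - 5) = -20 + 5*((-9 + √15) - 5) = -20 + 5*(-14 + √15) = -20 + (-70 + 5*√15) = -90 + 5*√15 ≈ -70.635)
X(I) = (-42 + I)*(9 + I) (X(I) = (I + 9)*(I - 42) = (9 + I)*(-42 + I) = (-42 + I)*(9 + I))
t(-14)*X(f) = (6*(-14))*(-378 + (-90 + 5*√15)² - 33*(-90 + 5*√15)) = -84*(-378 + (-90 + 5*√15)² + (2970 - 165*√15)) = -84*(2592 + (-90 + 5*√15)² - 165*√15) = -217728 - 84*(-90 + 5*√15)² + 13860*√15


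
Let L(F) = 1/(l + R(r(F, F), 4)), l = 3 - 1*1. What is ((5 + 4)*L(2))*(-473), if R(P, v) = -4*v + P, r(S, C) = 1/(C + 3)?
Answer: 7095/23 ≈ 308.48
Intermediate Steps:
r(S, C) = 1/(3 + C)
l = 2 (l = 3 - 1 = 2)
R(P, v) = P - 4*v
L(F) = 1/(-14 + 1/(3 + F)) (L(F) = 1/(2 + (1/(3 + F) - 4*4)) = 1/(2 + (1/(3 + F) - 16)) = 1/(2 + (-16 + 1/(3 + F))) = 1/(-14 + 1/(3 + F)))
((5 + 4)*L(2))*(-473) = ((5 + 4)*((-3 - 1*2)/(41 + 14*2)))*(-473) = (9*((-3 - 2)/(41 + 28)))*(-473) = (9*(-5/69))*(-473) = -15/23*(-473) = 7095/23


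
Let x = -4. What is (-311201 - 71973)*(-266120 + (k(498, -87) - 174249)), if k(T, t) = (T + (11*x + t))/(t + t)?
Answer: 14680272067351/87 ≈ 1.6874e+11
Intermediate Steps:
k(T, t) = (-44 + T + t)/(2*t) (k(T, t) = (T + (11*(-4) + t))/(t + t) = (T + (-44 + t))/((2*t)) = (-44 + T + t)*(1/(2*t)) = (-44 + T + t)/(2*t))
(-311201 - 71973)*(-266120 + (k(498, -87) - 174249)) = (-311201 - 71973)*(-266120 + ((½)*(-44 + 498 - 87)/(-87) - 174249)) = -383174*(-266120 + ((½)*(-1/87)*367 - 174249)) = -383174*(-266120 + (-367/174 - 174249)) = -383174*(-266120 - 30319693/174) = -383174*(-76624573/174) = 14680272067351/87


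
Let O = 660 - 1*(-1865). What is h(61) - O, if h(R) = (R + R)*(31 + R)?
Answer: 8699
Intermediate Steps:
O = 2525 (O = 660 + 1865 = 2525)
h(R) = 2*R*(31 + R) (h(R) = (2*R)*(31 + R) = 2*R*(31 + R))
h(61) - O = 2*61*(31 + 61) - 1*2525 = 2*61*92 - 2525 = 11224 - 2525 = 8699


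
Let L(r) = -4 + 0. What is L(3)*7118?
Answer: -28472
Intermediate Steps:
L(r) = -4
L(3)*7118 = -4*7118 = -28472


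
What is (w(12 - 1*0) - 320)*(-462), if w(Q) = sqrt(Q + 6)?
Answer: 147840 - 1386*sqrt(2) ≈ 1.4588e+5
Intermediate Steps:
w(Q) = sqrt(6 + Q)
(w(12 - 1*0) - 320)*(-462) = (sqrt(6 + (12 - 1*0)) - 320)*(-462) = (sqrt(6 + (12 + 0)) - 320)*(-462) = (sqrt(6 + 12) - 320)*(-462) = (sqrt(18) - 320)*(-462) = (3*sqrt(2) - 320)*(-462) = (-320 + 3*sqrt(2))*(-462) = 147840 - 1386*sqrt(2)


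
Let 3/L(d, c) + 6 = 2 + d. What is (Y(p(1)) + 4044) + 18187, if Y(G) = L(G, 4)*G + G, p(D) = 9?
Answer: 111227/5 ≈ 22245.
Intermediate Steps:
L(d, c) = 3/(-4 + d) (L(d, c) = 3/(-6 + (2 + d)) = 3/(-4 + d))
Y(G) = G + 3*G/(-4 + G) (Y(G) = (3/(-4 + G))*G + G = 3*G/(-4 + G) + G = G + 3*G/(-4 + G))
(Y(p(1)) + 4044) + 18187 = (9*(-1 + 9)/(-4 + 9) + 4044) + 18187 = (9*8/5 + 4044) + 18187 = (9*(⅕)*8 + 4044) + 18187 = (72/5 + 4044) + 18187 = 20292/5 + 18187 = 111227/5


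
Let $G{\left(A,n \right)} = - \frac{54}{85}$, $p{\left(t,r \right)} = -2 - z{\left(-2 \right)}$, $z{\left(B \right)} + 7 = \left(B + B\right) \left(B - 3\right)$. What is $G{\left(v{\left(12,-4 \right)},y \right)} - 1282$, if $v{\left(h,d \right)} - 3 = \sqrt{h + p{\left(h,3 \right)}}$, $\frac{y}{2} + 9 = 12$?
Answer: $- \frac{109024}{85} \approx -1282.6$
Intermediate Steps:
$y = 6$ ($y = -18 + 2 \cdot 12 = -18 + 24 = 6$)
$z{\left(B \right)} = -7 + 2 B \left(-3 + B\right)$ ($z{\left(B \right)} = -7 + \left(B + B\right) \left(B - 3\right) = -7 + 2 B \left(-3 + B\right)$)
$p{\left(t,r \right)} = -15$ ($p{\left(t,r \right)} = -2 - \left(-7 - -12 + 2 \left(-2\right)^{2}\right) = -2 - \left(-7 + 12 + 2 \cdot 4\right) = -2 - \left(-7 + 12 + 8\right) = -2 - 13 = -15$)
$v{\left(h,d \right)} = 3 + \sqrt{-15 + h}$ ($v{\left(h,d \right)} = 3 + \sqrt{h - 15} = 3 + \sqrt{-15 + h}$)
$G{\left(A,n \right)} = - \frac{54}{85}$ ($G{\left(A,n \right)} = \left(-54\right) \frac{1}{85} = - \frac{54}{85}$)
$G{\left(v{\left(12,-4 \right)},y \right)} - 1282 = - \frac{54}{85} - 1282 = - \frac{109024}{85}$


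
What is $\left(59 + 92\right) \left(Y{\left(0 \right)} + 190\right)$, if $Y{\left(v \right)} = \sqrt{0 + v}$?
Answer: $28690$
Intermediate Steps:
$Y{\left(v \right)} = \sqrt{v}$
$\left(59 + 92\right) \left(Y{\left(0 \right)} + 190\right) = \left(59 + 92\right) \left(\sqrt{0} + 190\right) = 151 \left(0 + 190\right) = 151 \cdot 190 = 28690$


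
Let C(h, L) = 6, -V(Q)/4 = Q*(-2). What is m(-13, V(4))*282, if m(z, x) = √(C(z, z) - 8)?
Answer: 282*I*√2 ≈ 398.81*I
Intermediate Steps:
V(Q) = 8*Q (V(Q) = -4*Q*(-2) = -(-8)*Q = 8*Q)
m(z, x) = I*√2 (m(z, x) = √(6 - 8) = √(-2) = I*√2)
m(-13, V(4))*282 = (I*√2)*282 = 282*I*√2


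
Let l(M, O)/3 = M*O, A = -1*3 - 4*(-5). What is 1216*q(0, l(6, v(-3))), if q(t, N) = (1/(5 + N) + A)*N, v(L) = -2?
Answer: -23026176/31 ≈ -7.4278e+5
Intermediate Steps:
A = 17 (A = -3 + 20 = 17)
l(M, O) = 3*M*O (l(M, O) = 3*(M*O) = 3*M*O)
q(t, N) = N*(17 + 1/(5 + N)) (q(t, N) = (1/(5 + N) + 17)*N = (17 + 1/(5 + N))*N = N*(17 + 1/(5 + N)))
1216*q(0, l(6, v(-3))) = 1216*((3*6*(-2))*(86 + 17*(3*6*(-2)))/(5 + 3*6*(-2))) = 1216*(-36*(86 + 17*(-36))/(5 - 36)) = 1216*(-36*(86 - 612)/(-31)) = 1216*(-36*(-1/31)*(-526)) = 1216*(-18936/31) = -23026176/31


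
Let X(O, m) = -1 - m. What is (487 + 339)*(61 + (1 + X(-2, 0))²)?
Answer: 50386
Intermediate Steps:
(487 + 339)*(61 + (1 + X(-2, 0))²) = (487 + 339)*(61 + (1 + (-1 - 1*0))²) = 826*(61 + (1 + (-1 + 0))²) = 826*(61 + (1 - 1)²) = 826*(61 + 0²) = 826*(61 + 0) = 826*61 = 50386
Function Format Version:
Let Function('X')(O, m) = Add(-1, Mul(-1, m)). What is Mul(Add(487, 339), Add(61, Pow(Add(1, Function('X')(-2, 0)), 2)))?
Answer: 50386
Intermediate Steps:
Mul(Add(487, 339), Add(61, Pow(Add(1, Function('X')(-2, 0)), 2))) = Mul(Add(487, 339), Add(61, Pow(Add(1, Add(-1, Mul(-1, 0))), 2))) = Mul(826, Add(61, Pow(Add(1, Add(-1, 0)), 2))) = Mul(826, Add(61, Pow(Add(1, -1), 2))) = Mul(826, Add(61, Pow(0, 2))) = Mul(826, Add(61, 0)) = Mul(826, 61) = 50386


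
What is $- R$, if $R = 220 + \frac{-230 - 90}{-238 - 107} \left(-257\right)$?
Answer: $\frac{1268}{69} \approx 18.377$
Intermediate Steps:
$R = - \frac{1268}{69}$ ($R = 220 + - \frac{320}{-345} \left(-257\right) = 220 + \left(-320\right) \left(- \frac{1}{345}\right) \left(-257\right) = 220 + \frac{64}{69} \left(-257\right) = 220 - \frac{16448}{69} = - \frac{1268}{69} \approx -18.377$)
$- R = \left(-1\right) \left(- \frac{1268}{69}\right) = \frac{1268}{69}$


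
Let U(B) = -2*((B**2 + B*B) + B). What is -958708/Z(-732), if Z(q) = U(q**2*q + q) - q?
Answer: 239677/153839587535097867 ≈ 1.5580e-12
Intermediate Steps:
U(B) = -4*B**2 - 2*B (U(B) = -2*((B**2 + B**2) + B) = -2*(2*B**2 + B) = -2*(B + 2*B**2) = -4*B**2 - 2*B)
Z(q) = -q - 2*(q + q**3)*(1 + 2*q + 2*q**3) (Z(q) = -2*(q**2*q + q)*(1 + 2*(q**2*q + q)) - q = -2*(q**3 + q)*(1 + 2*(q**3 + q)) - q = -2*(q + q**3)*(1 + 2*(q + q**3)) - q = -2*(q + q**3)*(1 + (2*q + 2*q**3)) - q = -2*(q + q**3)*(1 + 2*q + 2*q**3) - q = -q - 2*(q + q**3)*(1 + 2*q + 2*q**3))
-958708/Z(-732) = -958708*1/(732*(1 + 2*(1 + (-732)**2)*(1 + 2*(-732) + 2*(-732)**3))) = -958708*1/(732*(1 + 2*(1 + 535824)*(1 - 1464 + 2*(-392223168)))) = -958708*1/(732*(1 + 2*535825*(1 - 1464 - 784446336))) = -958708*1/(732*(1 + 2*535825*(-784447799))) = -958708*1/(732*(1 - 840653483798350)) = -958708/((-1*(-732)*(-840653483798349))) = -958708/(-615358350140391468) = -958708*(-1/615358350140391468) = 239677/153839587535097867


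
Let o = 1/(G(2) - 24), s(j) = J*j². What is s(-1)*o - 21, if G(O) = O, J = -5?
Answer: -457/22 ≈ -20.773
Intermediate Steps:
s(j) = -5*j²
o = -1/22 (o = 1/(2 - 24) = 1/(-22) = -1/22 ≈ -0.045455)
s(-1)*o - 21 = -5*(-1)²*(-1/22) - 21 = -5*1*(-1/22) - 21 = -5*(-1/22) - 21 = 5/22 - 21 = -457/22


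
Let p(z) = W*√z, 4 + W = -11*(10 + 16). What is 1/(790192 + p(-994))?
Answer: 3406/2691754277 + 5*I*√994/10767017108 ≈ 1.2653e-6 + 1.4641e-8*I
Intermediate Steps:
W = -290 (W = -4 - 11*(10 + 16) = -4 - 11*26 = -4 - 286 = -290)
p(z) = -290*√z
1/(790192 + p(-994)) = 1/(790192 - 290*I*√994)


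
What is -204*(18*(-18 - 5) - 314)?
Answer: 148512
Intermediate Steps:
-204*(18*(-18 - 5) - 314) = -204*(18*(-23) - 314) = -204*(-414 - 314) = -204*(-728) = 148512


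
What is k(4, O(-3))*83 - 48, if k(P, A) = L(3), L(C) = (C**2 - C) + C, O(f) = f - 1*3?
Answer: 699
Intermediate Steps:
O(f) = -3 + f (O(f) = f - 3 = -3 + f)
L(C) = C**2
k(P, A) = 9 (k(P, A) = 3**2 = 9)
k(4, O(-3))*83 - 48 = 9*83 - 48 = 747 - 48 = 699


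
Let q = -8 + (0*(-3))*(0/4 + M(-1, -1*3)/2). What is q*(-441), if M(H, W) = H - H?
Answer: 3528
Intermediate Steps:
M(H, W) = 0
q = -8 (q = -8 + (0*(-3))*(0/4 + 0/2) = -8 + 0*(0*(¼) + 0*(½)) = -8 + 0*(0 + 0) = -8 + 0*0 = -8 + 0 = -8)
q*(-441) = -8*(-441) = 3528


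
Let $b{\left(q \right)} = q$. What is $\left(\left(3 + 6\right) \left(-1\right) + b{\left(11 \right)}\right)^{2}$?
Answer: $4$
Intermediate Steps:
$\left(\left(3 + 6\right) \left(-1\right) + b{\left(11 \right)}\right)^{2} = \left(\left(3 + 6\right) \left(-1\right) + 11\right)^{2} = \left(9 \left(-1\right) + 11\right)^{2} = \left(-9 + 11\right)^{2} = 2^{2} = 4$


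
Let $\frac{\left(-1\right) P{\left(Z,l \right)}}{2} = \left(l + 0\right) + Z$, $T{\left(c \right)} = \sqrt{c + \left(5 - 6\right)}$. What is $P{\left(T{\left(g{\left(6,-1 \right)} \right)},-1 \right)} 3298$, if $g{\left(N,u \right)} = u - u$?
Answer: $6596 - 6596 i \approx 6596.0 - 6596.0 i$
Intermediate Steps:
$g{\left(N,u \right)} = 0$
$T{\left(c \right)} = \sqrt{-1 + c}$ ($T{\left(c \right)} = \sqrt{c + \left(5 - 6\right)} = \sqrt{c - 1} = \sqrt{-1 + c}$)
$P{\left(Z,l \right)} = - 2 Z - 2 l$ ($P{\left(Z,l \right)} = - 2 \left(\left(l + 0\right) + Z\right) = - 2 \left(l + Z\right) = - 2 \left(Z + l\right) = - 2 Z - 2 l$)
$P{\left(T{\left(g{\left(6,-1 \right)} \right)},-1 \right)} 3298 = \left(- 2 \sqrt{-1 + 0} - -2\right) 3298 = \left(- 2 \sqrt{-1} + 2\right) 3298 = \left(- 2 i + 2\right) 3298 = \left(2 - 2 i\right) 3298 = 6596 - 6596 i$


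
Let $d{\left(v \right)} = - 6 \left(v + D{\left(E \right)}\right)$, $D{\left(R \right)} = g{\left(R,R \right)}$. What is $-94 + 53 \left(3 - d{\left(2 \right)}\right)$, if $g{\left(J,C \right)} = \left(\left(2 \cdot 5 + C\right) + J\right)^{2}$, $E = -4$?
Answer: $1973$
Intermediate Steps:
$g{\left(J,C \right)} = \left(10 + C + J\right)^{2}$ ($g{\left(J,C \right)} = \left(\left(10 + C\right) + J\right)^{2} = \left(10 + C + J\right)^{2}$)
$D{\left(R \right)} = \left(10 + 2 R\right)^{2}$ ($D{\left(R \right)} = \left(10 + R + R\right)^{2} = \left(10 + 2 R\right)^{2}$)
$d{\left(v \right)} = -24 - 6 v$ ($d{\left(v \right)} = - 6 \left(v + 4 \left(5 - 4\right)^{2}\right) = - 6 \left(v + 4 \cdot 1^{2}\right) = - 6 \left(v + 4 \cdot 1\right) = - 6 \left(v + 4\right) = - 6 \left(4 + v\right) = -24 - 6 v$)
$-94 + 53 \left(3 - d{\left(2 \right)}\right) = -94 + 53 \left(3 - \left(-24 - 12\right)\right) = -94 + 53 \left(3 - -36\right) = -94 + 53 \left(3 + 36\right) = -94 + 53 \cdot 39 = -94 + 2067 = 1973$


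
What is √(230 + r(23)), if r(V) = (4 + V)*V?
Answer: √851 ≈ 29.172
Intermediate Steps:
r(V) = V*(4 + V)
√(230 + r(23)) = √(230 + 23*(4 + 23)) = √(230 + 23*27) = √(230 + 621) = √851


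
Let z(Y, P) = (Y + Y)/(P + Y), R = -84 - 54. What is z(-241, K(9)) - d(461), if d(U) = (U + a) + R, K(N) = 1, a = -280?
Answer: -4919/120 ≈ -40.992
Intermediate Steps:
R = -138
z(Y, P) = 2*Y/(P + Y) (z(Y, P) = (2*Y)/(P + Y) = 2*Y/(P + Y))
d(U) = -418 + U (d(U) = (U - 280) - 138 = (-280 + U) - 138 = -418 + U)
z(-241, K(9)) - d(461) = 2*(-241)/(1 - 241) - (-418 + 461) = 2*(-241)/(-240) - 1*43 = 2*(-241)*(-1/240) - 43 = 241/120 - 43 = -4919/120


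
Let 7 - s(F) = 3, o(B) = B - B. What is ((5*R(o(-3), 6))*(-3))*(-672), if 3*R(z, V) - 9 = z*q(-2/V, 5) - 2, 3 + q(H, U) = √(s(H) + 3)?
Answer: 23520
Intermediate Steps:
o(B) = 0
s(F) = 4 (s(F) = 7 - 1*3 = 7 - 3 = 4)
q(H, U) = -3 + √7 (q(H, U) = -3 + √(4 + 3) = -3 + √7)
R(z, V) = 7/3 + z*(-3 + √7)/3 (R(z, V) = 3 + (z*(-3 + √7) - 2)/3 = 3 + (-2 + z*(-3 + √7))/3 = 3 + (-⅔ + z*(-3 + √7)/3) = 7/3 + z*(-3 + √7)/3)
((5*R(o(-3), 6))*(-3))*(-672) = ((5*(7/3 - ⅓*0*(3 - √7)))*(-3))*(-672) = ((5*(7/3 + 0))*(-3))*(-672) = ((5*(7/3))*(-3))*(-672) = ((35/3)*(-3))*(-672) = -35*(-672) = 23520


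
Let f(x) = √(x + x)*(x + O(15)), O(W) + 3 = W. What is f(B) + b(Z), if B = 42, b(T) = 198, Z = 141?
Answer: 198 + 108*√21 ≈ 692.92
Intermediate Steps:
O(W) = -3 + W
f(x) = √2*√x*(12 + x) (f(x) = √(x + x)*(x + (-3 + 15)) = √(2*x)*(x + 12) = (√2*√x)*(12 + x) = √2*√x*(12 + x))
f(B) + b(Z) = √2*√42*(12 + 42) + 198 = √2*√42*54 + 198 = 108*√21 + 198 = 198 + 108*√21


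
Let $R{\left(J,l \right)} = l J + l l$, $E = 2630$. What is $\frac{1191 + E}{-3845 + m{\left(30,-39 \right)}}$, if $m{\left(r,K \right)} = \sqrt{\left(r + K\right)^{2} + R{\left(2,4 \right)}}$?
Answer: $- \frac{2938349}{2956784} - \frac{3821 \sqrt{105}}{14783920} \approx -0.99641$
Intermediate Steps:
$R{\left(J,l \right)} = l^{2} + J l$ ($R{\left(J,l \right)} = J l + l^{2} = l^{2} + J l$)
$m{\left(r,K \right)} = \sqrt{24 + \left(K + r\right)^{2}}$ ($m{\left(r,K \right)} = \sqrt{\left(r + K\right)^{2} + 4 \left(2 + 4\right)} = \sqrt{\left(K + r\right)^{2} + 4 \cdot 6} = \sqrt{\left(K + r\right)^{2} + 24} = \sqrt{24 + \left(K + r\right)^{2}}$)
$\frac{1191 + E}{-3845 + m{\left(30,-39 \right)}} = \frac{1191 + 2630}{-3845 + \sqrt{24 + \left(-39 + 30\right)^{2}}} = \frac{3821}{-3845 + \sqrt{24 + \left(-9\right)^{2}}} = \frac{3821}{-3845 + \sqrt{24 + 81}} = \frac{3821}{-3845 + \sqrt{105}}$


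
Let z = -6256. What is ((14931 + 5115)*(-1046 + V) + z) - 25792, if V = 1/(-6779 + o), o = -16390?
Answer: -162184273254/7723 ≈ -2.1000e+7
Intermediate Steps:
V = -1/23169 (V = 1/(-6779 - 16390) = 1/(-23169) = -1/23169 ≈ -4.3161e-5)
((14931 + 5115)*(-1046 + V) + z) - 25792 = ((14931 + 5115)*(-1046 - 1/23169) - 6256) - 25792 = (20046*(-24234775/23169) - 6256) - 25792 = (-161936766550/7723 - 6256) - 25792 = -161985081638/7723 - 25792 = -162184273254/7723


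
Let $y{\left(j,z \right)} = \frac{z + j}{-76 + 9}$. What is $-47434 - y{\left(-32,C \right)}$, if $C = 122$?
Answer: $- \frac{3177988}{67} \approx -47433.0$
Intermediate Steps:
$y{\left(j,z \right)} = - \frac{j}{67} - \frac{z}{67}$ ($y{\left(j,z \right)} = \frac{j + z}{-67} = \left(j + z\right) \left(- \frac{1}{67}\right) = - \frac{j}{67} - \frac{z}{67}$)
$-47434 - y{\left(-32,C \right)} = -47434 - \left(\left(- \frac{1}{67}\right) \left(-32\right) - \frac{122}{67}\right) = -47434 - \left(\frac{32}{67} - \frac{122}{67}\right) = -47434 - - \frac{90}{67} = -47434 + \frac{90}{67} = - \frac{3177988}{67}$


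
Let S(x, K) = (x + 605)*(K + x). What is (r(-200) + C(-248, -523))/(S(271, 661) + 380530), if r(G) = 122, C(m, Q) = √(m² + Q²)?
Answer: 61/598481 + √335033/1196962 ≈ 0.00058550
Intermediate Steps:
C(m, Q) = √(Q² + m²)
S(x, K) = (605 + x)*(K + x)
(r(-200) + C(-248, -523))/(S(271, 661) + 380530) = (122 + √((-523)² + (-248)²))/((271² + 605*661 + 605*271 + 661*271) + 380530) = (122 + √(273529 + 61504))/((73441 + 399905 + 163955 + 179131) + 380530) = (122 + √335033)/(816432 + 380530) = (122 + √335033)/1196962 = (122 + √335033)*(1/1196962) = 61/598481 + √335033/1196962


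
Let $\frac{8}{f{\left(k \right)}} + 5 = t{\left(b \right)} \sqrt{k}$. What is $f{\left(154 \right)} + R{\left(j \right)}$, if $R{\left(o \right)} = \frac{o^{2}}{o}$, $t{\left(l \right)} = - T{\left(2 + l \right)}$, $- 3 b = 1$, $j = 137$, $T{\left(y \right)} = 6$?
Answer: $\frac{756143}{5519} - \frac{48 \sqrt{154}}{5519} \approx 136.9$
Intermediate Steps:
$b = - \frac{1}{3}$ ($b = \left(- \frac{1}{3}\right) 1 = - \frac{1}{3} \approx -0.33333$)
$t{\left(l \right)} = -6$ ($t{\left(l \right)} = \left(-1\right) 6 = -6$)
$f{\left(k \right)} = \frac{8}{-5 - 6 \sqrt{k}}$
$R{\left(o \right)} = o$
$f{\left(154 \right)} + R{\left(j \right)} = - \frac{8}{5 + 6 \sqrt{154}} + 137 = 137 - \frac{8}{5 + 6 \sqrt{154}}$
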